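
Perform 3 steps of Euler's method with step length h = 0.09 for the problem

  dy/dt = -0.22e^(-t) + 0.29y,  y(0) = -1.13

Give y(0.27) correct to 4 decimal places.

-1.2768

Euler: y_{n+1} = y_n + h·f(t_n, y_n).
t=0.000000, y=-1.130000: f=-0.547700 → y ← -1.130000 + 0.09·(-0.547700) = -1.179293
t=0.090000, y=-1.179293: f=-0.543060 → y ← -1.179293 + 0.09·(-0.543060) = -1.228168
t=0.180000, y=-1.228168: f=-0.539928 → y ← -1.228168 + 0.09·(-0.539928) = -1.276762
y(0.27) ≈ -1.2768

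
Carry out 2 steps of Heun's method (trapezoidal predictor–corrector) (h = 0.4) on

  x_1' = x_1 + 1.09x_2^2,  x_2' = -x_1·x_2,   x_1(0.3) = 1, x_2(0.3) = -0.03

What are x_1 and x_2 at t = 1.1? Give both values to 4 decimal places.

2.1910, -0.0101

Heun on (x_1,x_2): k1 = f(t_n, state_n); k2 = f(t_n + h, state_n + h·k1); state_{n+1} = state_n + (h/2)·(k1 + k2).
0.300000: (1.000000, -0.030000)
  k1 = (1.000981, 0.030000)
  predictor → (1.400392, -0.018000)
  k2 = (1.400746, 0.025207)
  → (1.480345, -0.018959)
0.700000: (1.480345, -0.018959)
  k1 = (1.480737, 0.028065)
  predictor → (2.072640, -0.007732)
  k2 = (2.072705, 0.016027)
  → (2.191034, -0.010140)
(x_1(1.1), x_2(1.1)) ≈ (2.1910, -0.0101)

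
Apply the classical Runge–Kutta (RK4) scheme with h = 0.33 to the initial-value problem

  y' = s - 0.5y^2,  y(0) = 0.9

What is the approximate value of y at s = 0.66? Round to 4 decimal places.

RK4: k1 = f(s_n, y_n); k2 = f(s_n + h/2, y_n + (h/2)·k1); k3 = f(s_n + h/2, y_n + (h/2)·k2); k4 = f(s_n + h, y_n + h·k3); y_{n+1} = y_n + (h/6)·(k1 + 2k2 + 2k3 + k4).
s=0.000000, y=0.900000:
  k1 = f(0.000000, 0.900000) = -0.405000
  k2 = f(0.165000, 0.833175) = -0.182090
  k3 = f(0.165000, 0.869955) = -0.213411
  k4 = f(0.330000, 0.829574) = -0.014097
  y ← 0.900000 + (0.33/6)·(k1 + 2k2 + 2k3 + k4) = 0.833445
s=0.330000, y=0.833445:
  k1 = f(0.330000, 0.833445) = -0.017315
  k2 = f(0.495000, 0.830588) = 0.150062
  k3 = f(0.495000, 0.858205) = 0.126742
  k4 = f(0.660000, 0.875269) = 0.276952
  y ← 0.833445 + (0.33/6)·(k1 + 2k2 + 2k3 + k4) = 0.878173
y(0.66) ≈ 0.8782

0.8782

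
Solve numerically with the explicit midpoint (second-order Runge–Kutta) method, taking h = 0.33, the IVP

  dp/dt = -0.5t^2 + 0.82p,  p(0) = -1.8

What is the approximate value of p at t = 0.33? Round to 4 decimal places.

Midpoint: k1 = f(t_n, p_n); k2 = f(t_n + h/2, p_n + (h/2)·k1); p_{n+1} = p_n + h·k2.
t=0.000000, p=-1.800000:
  k1 = f(0.000000, -1.800000) = -1.476000
  k2 = f(0.165000, -2.043540) = -1.689315
  p ← -1.800000 + 0.33·(-1.689315) = -2.357474
p(0.33) ≈ -2.3575

-2.3575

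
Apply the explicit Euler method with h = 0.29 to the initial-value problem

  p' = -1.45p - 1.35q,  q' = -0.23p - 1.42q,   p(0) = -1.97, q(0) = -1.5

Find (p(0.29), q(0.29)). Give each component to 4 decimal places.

-0.5544, -0.7509

Euler on (p,q): p_{n+1} = p_n + h·p', q_{n+1} = q_n + h·q'.
0.000000: (-1.970000, -1.500000); f=(4.881500, 2.583100) → (-0.554365, -0.750901)
(p(0.29), q(0.29)) ≈ (-0.5544, -0.7509)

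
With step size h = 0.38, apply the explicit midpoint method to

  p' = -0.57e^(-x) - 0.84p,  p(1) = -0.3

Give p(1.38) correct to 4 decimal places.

-0.2727

Midpoint: k1 = f(x_n, p_n); k2 = f(x_n + h/2, p_n + (h/2)·k1); p_{n+1} = p_n + h·k2.
x=1.000000, p=-0.300000:
  k1 = f(1.000000, -0.300000) = 0.042309
  k2 = f(1.190000, -0.291961) = 0.071841
  p ← -0.300000 + 0.38·0.071841 = -0.272700
p(1.38) ≈ -0.2727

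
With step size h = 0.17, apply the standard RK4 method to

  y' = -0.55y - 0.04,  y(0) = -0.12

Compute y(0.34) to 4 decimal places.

-0.1119

RK4: k1 = f(x_n, y_n); k2 = f(x_n + h/2, y_n + (h/2)·k1); k3 = f(x_n + h/2, y_n + (h/2)·k2); k4 = f(x_n + h, y_n + h·k3); y_{n+1} = y_n + (h/6)·(k1 + 2k2 + 2k3 + k4).
x=0.000000, y=-0.120000:
  k1 = f(0.000000, -0.120000) = 0.026000
  k2 = f(0.085000, -0.117790) = 0.024784
  k3 = f(0.085000, -0.117893) = 0.024841
  k4 = f(0.170000, -0.115777) = 0.023677
  y ← -0.120000 + (0.17/6)·(k1 + 2k2 + 2k3 + k4) = -0.115780
x=0.170000, y=-0.115780:
  k1 = f(0.170000, -0.115780) = 0.023679
  k2 = f(0.255000, -0.113768) = 0.022572
  k3 = f(0.255000, -0.113862) = 0.022624
  k4 = f(0.340000, -0.111934) = 0.021564
  y ← -0.115780 + (0.17/6)·(k1 + 2k2 + 2k3 + k4) = -0.111937
y(0.34) ≈ -0.1119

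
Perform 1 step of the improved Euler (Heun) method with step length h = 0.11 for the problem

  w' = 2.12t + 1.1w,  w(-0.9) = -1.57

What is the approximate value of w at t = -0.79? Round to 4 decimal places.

Heun: k1 = f(t_n, w_n); k2 = f(t_n + h, w_n + h·k1); w_{n+1} = w_n + (h/2)·(k1 + k2).
t=-0.900000, w=-1.570000:
  k1 = f(-0.900000, -1.570000) = -3.635000
  k2 = f(-0.790000, -1.969850) = -3.841635
  w ← -1.570000 + (0.11/2)·(-3.635000 + (-3.841635)) = -1.981215
w(-0.79) ≈ -1.9812

-1.9812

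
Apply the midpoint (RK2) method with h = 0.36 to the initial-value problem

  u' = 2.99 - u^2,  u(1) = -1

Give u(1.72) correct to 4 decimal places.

0.9265

Midpoint: k1 = f(s_n, u_n); k2 = f(s_n + h/2, u_n + (h/2)·k1); u_{n+1} = u_n + h·k2.
s=1.000000, u=-1.000000:
  k1 = f(1.000000, -1.000000) = 1.990000
  k2 = f(1.180000, -0.641800) = 2.578093
  u ← -1.000000 + 0.36·2.578093 = -0.071887
s=1.360000, u=-0.071887:
  k1 = f(1.360000, -0.071887) = 2.984832
  k2 = f(1.540000, 0.465383) = 2.773418
  u ← -0.071887 + 0.36·2.773418 = 0.926544
u(1.72) ≈ 0.9265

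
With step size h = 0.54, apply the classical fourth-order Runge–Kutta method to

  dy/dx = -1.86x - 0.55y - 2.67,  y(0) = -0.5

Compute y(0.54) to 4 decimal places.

RK4: k1 = f(x_n, y_n); k2 = f(x_n + h/2, y_n + (h/2)·k1); k3 = f(x_n + h/2, y_n + (h/2)·k2); k4 = f(x_n + h, y_n + h·k3); y_{n+1} = y_n + (h/6)·(k1 + 2k2 + 2k3 + k4).
x=0.000000, y=-0.500000:
  k1 = f(0.000000, -0.500000) = -2.395000
  k2 = f(0.270000, -1.146650) = -2.541542
  k3 = f(0.270000, -1.186216) = -2.519781
  k4 = f(0.540000, -1.860682) = -2.651025
  y ← -0.500000 + (0.54/6)·(k1 + 2k2 + 2k3 + k4) = -1.865180
y(0.54) ≈ -1.8652

-1.8652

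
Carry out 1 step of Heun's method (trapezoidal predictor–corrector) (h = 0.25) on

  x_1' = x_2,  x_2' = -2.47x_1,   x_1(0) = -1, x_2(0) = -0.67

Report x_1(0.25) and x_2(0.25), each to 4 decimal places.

Heun on (x_1,x_2): k1 = f(s_n, state_n); k2 = f(s_n + h, state_n + h·k1); state_{n+1} = state_n + (h/2)·(k1 + k2).
0.000000: (-1.000000, -0.670000)
  k1 = (-0.670000, 2.470000)
  predictor → (-1.167500, -0.052500)
  k2 = (-0.052500, 2.883725)
  → (-1.090313, -0.000784)
(x_1(0.25), x_2(0.25)) ≈ (-1.0903, -0.0008)

-1.0903, -0.0008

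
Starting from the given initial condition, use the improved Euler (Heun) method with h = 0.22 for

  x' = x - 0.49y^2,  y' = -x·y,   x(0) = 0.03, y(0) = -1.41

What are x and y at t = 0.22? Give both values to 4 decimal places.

Heun on (x,y): k1 = f(t_n, state_n); k2 = f(t_n + h, state_n + h·k1); state_{n+1} = state_n + (h/2)·(k1 + k2).
0.000000: (0.030000, -1.410000)
  k1 = (-0.944169, 0.042300)
  predictor → (-0.177717, -1.400694)
  k2 = (-1.139070, -0.248927)
  → (-0.199156, -1.432729)
(x(0.22), y(0.22)) ≈ (-0.1992, -1.4327)

-0.1992, -1.4327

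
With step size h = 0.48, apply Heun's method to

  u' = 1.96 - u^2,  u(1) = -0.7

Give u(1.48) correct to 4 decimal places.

Heun: k1 = f(s_n, u_n); k2 = f(s_n + h, u_n + h·k1); u_{n+1} = u_n + (h/2)·(k1 + k2).
s=1.000000, u=-0.700000:
  k1 = f(1.000000, -0.700000) = 1.470000
  k2 = f(1.480000, 0.005600) = 1.959969
  u ← -0.700000 + (0.48/2)·(1.470000 + 1.959969) = 0.123192
u(1.48) ≈ 0.1232

0.1232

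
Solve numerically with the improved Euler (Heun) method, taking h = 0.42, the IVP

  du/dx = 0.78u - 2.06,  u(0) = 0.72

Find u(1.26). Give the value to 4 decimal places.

-2.4214

Heun: k1 = f(x_n, u_n); k2 = f(x_n + h, u_n + h·k1); u_{n+1} = u_n + (h/2)·(k1 + k2).
x=0.000000, u=0.720000:
  k1 = f(0.000000, 0.720000) = -1.498400
  k2 = f(0.420000, 0.090672) = -1.989276
  u ← 0.720000 + (0.42/2)·(-1.498400 + (-1.989276)) = -0.012412
x=0.420000, u=-0.012412:
  k1 = f(0.420000, -0.012412) = -2.069681
  k2 = f(0.840000, -0.881678) = -2.747709
  u ← -0.012412 + (0.42/2)·(-2.069681 + (-2.747709)) = -1.024064
x=0.840000, u=-1.024064:
  k1 = f(0.840000, -1.024064) = -2.858770
  k2 = f(1.260000, -2.224747) = -3.795303
  u ← -1.024064 + (0.42/2)·(-2.858770 + (-3.795303)) = -2.421419
u(1.26) ≈ -2.4214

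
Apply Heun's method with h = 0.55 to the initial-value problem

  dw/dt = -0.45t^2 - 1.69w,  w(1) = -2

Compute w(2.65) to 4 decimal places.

-1.5233

Heun: k1 = f(t_n, w_n); k2 = f(t_n + h, w_n + h·k1); w_{n+1} = w_n + (h/2)·(k1 + k2).
t=1.000000, w=-2.000000:
  k1 = f(1.000000, -2.000000) = 2.930000
  k2 = f(1.550000, -0.388500) = -0.424560
  w ← -2.000000 + (0.55/2)·(2.930000 + (-0.424560)) = -1.311004
t=1.550000, w=-1.311004:
  k1 = f(1.550000, -1.311004) = 1.134472
  k2 = f(2.100000, -0.687045) = -0.823395
  w ← -1.311004 + (0.55/2)·(1.134472 + (-0.823395)) = -1.225458
t=2.100000, w=-1.225458:
  k1 = f(2.100000, -1.225458) = 0.086524
  k2 = f(2.650000, -1.177870) = -1.169525
  w ← -1.225458 + (0.55/2)·(0.086524 + (-1.169525)) = -1.523283
w(2.65) ≈ -1.5233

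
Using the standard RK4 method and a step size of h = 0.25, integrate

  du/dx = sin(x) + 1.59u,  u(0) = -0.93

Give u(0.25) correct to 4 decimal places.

-1.3482

RK4: k1 = f(x_n, u_n); k2 = f(x_n + h/2, u_n + (h/2)·k1); k3 = f(x_n + h/2, u_n + (h/2)·k2); k4 = f(x_n + h, u_n + h·k3); u_{n+1} = u_n + (h/6)·(k1 + 2k2 + 2k3 + k4).
x=0.000000, u=-0.930000:
  k1 = f(0.000000, -0.930000) = -1.478700
  k2 = f(0.125000, -1.114838) = -1.647917
  k3 = f(0.125000, -1.135990) = -1.681549
  k4 = f(0.250000, -1.350387) = -1.899712
  u ← -0.930000 + (0.25/6)·(k1 + 2k2 + 2k3 + k4) = -1.348223
u(0.25) ≈ -1.3482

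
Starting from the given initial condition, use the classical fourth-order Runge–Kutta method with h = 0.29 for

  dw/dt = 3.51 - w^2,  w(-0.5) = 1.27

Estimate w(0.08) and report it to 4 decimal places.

1.7902

RK4: k1 = f(t_n, w_n); k2 = f(t_n + h/2, w_n + (h/2)·k1); k3 = f(t_n + h/2, w_n + (h/2)·k2); k4 = f(t_n + h, w_n + h·k3); w_{n+1} = w_n + (h/6)·(k1 + 2k2 + 2k3 + k4).
t=-0.500000, w=1.270000:
  k1 = f(-0.500000, 1.270000) = 1.897100
  k2 = f(-0.355000, 1.545079) = 1.122729
  k3 = f(-0.355000, 1.432796) = 1.457096
  k4 = f(-0.210000, 1.692558) = 0.645248
  w ← 1.270000 + (0.29/6)·(k1 + 2k2 + 2k3 + k4) = 1.642263
t=-0.210000, w=1.642263:
  k1 = f(-0.210000, 1.642263) = 0.812971
  k2 = f(-0.065000, 1.760144) = 0.411893
  k3 = f(-0.065000, 1.701988) = 0.613238
  k4 = f(0.080000, 1.820102) = 0.197228
  w ← 1.642263 + (0.29/6)·(k1 + 2k2 + 2k3 + k4) = 1.790186
w(0.08) ≈ 1.7902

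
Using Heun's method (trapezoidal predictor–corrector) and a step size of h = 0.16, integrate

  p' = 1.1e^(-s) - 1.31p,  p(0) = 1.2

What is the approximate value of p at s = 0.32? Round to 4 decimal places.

Heun: k1 = f(s_n, p_n); k2 = f(s_n + h, p_n + h·k1); p_{n+1} = p_n + (h/2)·(k1 + k2).
s=0.000000, p=1.200000:
  k1 = f(0.000000, 1.200000) = -0.472000
  k2 = f(0.160000, 1.124480) = -0.535711
  p ← 1.200000 + (0.16/2)·(-0.472000 + (-0.535711)) = 1.119383
s=0.160000, p=1.119383:
  k1 = f(0.160000, 1.119383) = -0.529034
  k2 = f(0.320000, 1.034738) = -0.556743
  p ← 1.119383 + (0.16/2)·(-0.529034 + (-0.556743)) = 1.032521
p(0.32) ≈ 1.0325

1.0325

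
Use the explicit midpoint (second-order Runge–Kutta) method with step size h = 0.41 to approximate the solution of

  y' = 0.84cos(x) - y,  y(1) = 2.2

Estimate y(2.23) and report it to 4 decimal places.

0.5608

Midpoint: k1 = f(x_n, y_n); k2 = f(x_n + h/2, y_n + (h/2)·k1); y_{n+1} = y_n + h·k2.
x=1.000000, y=2.200000:
  k1 = f(1.000000, 2.200000) = -1.746146
  k2 = f(1.205000, 1.842040) = -1.541578
  y ← 2.200000 + 0.41·(-1.541578) = 1.567953
x=1.410000, y=1.567953:
  k1 = f(1.410000, 1.567953) = -1.433465
  k2 = f(1.615000, 1.274093) = -1.311212
  y ← 1.567953 + 0.41·(-1.311212) = 1.030356
x=1.820000, y=1.030356:
  k1 = f(1.820000, 1.030356) = -1.237527
  k2 = f(2.025000, 0.776663) = -1.145211
  y ← 1.030356 + 0.41·(-1.145211) = 0.560820
y(2.23) ≈ 0.5608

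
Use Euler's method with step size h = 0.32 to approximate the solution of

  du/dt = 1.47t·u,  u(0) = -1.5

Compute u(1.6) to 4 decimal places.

-5.2218

Euler: u_{n+1} = u_n + h·f(t_n, u_n).
t=0.000000, u=-1.500000: f=0.000000 → u ← -1.500000 + 0.32·0.000000 = -1.500000
t=0.320000, u=-1.500000: f=-0.705600 → u ← -1.500000 + 0.32·(-0.705600) = -1.725792
t=0.640000, u=-1.725792: f=-1.623625 → u ← -1.725792 + 0.32·(-1.623625) = -2.245352
t=0.960000, u=-2.245352: f=-3.168641 → u ← -2.245352 + 0.32·(-3.168641) = -3.259317
t=1.280000, u=-3.259317: f=-6.132731 → u ← -3.259317 + 0.32·(-6.132731) = -5.221791
u(1.6) ≈ -5.2218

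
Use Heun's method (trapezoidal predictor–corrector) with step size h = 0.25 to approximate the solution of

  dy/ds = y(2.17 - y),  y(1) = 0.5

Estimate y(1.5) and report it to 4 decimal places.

Heun: k1 = f(s_n, y_n); k2 = f(s_n + h, y_n + h·k1); y_{n+1} = y_n + (h/2)·(k1 + k2).
s=1.000000, y=0.500000:
  k1 = f(1.000000, 0.500000) = 0.835000
  k2 = f(1.250000, 0.708750) = 1.035661
  y ← 0.500000 + (0.25/2)·(0.835000 + 1.035661) = 0.733833
s=1.250000, y=0.733833:
  k1 = f(1.250000, 0.733833) = 1.053906
  k2 = f(1.500000, 0.997309) = 1.169535
  y ← 0.733833 + (0.25/2)·(1.053906 + 1.169535) = 1.011763
y(1.5) ≈ 1.0118

1.0118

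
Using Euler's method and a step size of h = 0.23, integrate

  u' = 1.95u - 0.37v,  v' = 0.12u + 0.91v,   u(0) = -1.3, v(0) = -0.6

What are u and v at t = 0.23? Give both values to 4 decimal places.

-1.8320, -0.7615

Euler on (u,v): u_{n+1} = u_n + h·u', v_{n+1} = v_n + h·v'.
0.000000: (-1.300000, -0.600000); f=(-2.313000, -0.702000) → (-1.831990, -0.761460)
(u(0.23), v(0.23)) ≈ (-1.8320, -0.7615)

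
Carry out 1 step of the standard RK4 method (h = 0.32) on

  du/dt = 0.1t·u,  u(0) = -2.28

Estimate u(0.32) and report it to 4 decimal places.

-2.2917

RK4: k1 = f(t_n, u_n); k2 = f(t_n + h/2, u_n + (h/2)·k1); k3 = f(t_n + h/2, u_n + (h/2)·k2); k4 = f(t_n + h, u_n + h·k3); u_{n+1} = u_n + (h/6)·(k1 + 2k2 + 2k3 + k4).
t=0.000000, u=-2.280000:
  k1 = f(0.000000, -2.280000) = 0.000000
  k2 = f(0.160000, -2.280000) = -0.036480
  k3 = f(0.160000, -2.285837) = -0.036573
  k4 = f(0.320000, -2.291703) = -0.073335
  u ← -2.280000 + (0.32/6)·(k1 + 2k2 + 2k3 + k4) = -2.291704
u(0.32) ≈ -2.2917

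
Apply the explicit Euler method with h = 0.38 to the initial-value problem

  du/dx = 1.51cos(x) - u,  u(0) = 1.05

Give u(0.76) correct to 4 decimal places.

1.2922

Euler: u_{n+1} = u_n + h·f(x_n, u_n).
x=0.000000, u=1.050000: f=0.460000 → u ← 1.050000 + 0.38·0.460000 = 1.224800
x=0.380000, u=1.224800: f=0.177484 → u ← 1.224800 + 0.38·0.177484 = 1.292244
u(0.76) ≈ 1.2922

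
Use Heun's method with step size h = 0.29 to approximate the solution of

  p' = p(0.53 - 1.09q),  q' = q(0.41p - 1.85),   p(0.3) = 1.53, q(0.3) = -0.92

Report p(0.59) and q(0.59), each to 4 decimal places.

Heun on (p,q): k1 = f(t_n, state_n); k2 = f(t_n + h, state_n + h·k1); state_{n+1} = state_n + (h/2)·(k1 + k2).
0.300000: (1.530000, -0.920000)
  k1 = (2.345184, 1.124884)
  predictor → (2.210103, -0.593784)
  k2 = (2.601787, 0.560447)
  → (2.247311, -0.675627)
(p(0.59), q(0.59)) ≈ (2.2473, -0.6756)

2.2473, -0.6756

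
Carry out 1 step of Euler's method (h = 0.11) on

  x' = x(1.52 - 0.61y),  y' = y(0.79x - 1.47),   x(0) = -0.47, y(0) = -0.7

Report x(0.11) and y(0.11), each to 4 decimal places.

-0.5707, -0.5582

Euler on (x,y): x_{n+1} = x_n + h·x', y_{n+1} = y_n + h·y'.
0.000000: (-0.470000, -0.700000); f=(-0.915090, 1.288910) → (-0.570660, -0.558220)
(x(0.11), y(0.11)) ≈ (-0.5707, -0.5582)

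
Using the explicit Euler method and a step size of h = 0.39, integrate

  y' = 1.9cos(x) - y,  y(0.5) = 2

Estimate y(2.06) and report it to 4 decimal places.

0.6543

Euler: y_{n+1} = y_n + h·f(x_n, y_n).
x=0.500000, y=2.000000: f=-0.332593 → y ← 2.000000 + 0.39·(-0.332593) = 1.870289
x=0.890000, y=1.870289: f=-0.674406 → y ← 1.870289 + 0.39·(-0.674406) = 1.607270
x=1.280000, y=1.607270: f=-1.062512 → y ← 1.607270 + 0.39·(-1.062512) = 1.192891
x=1.670000, y=1.192891: f=-1.381069 → y ← 1.192891 + 0.39·(-1.381069) = 0.654274
y(2.06) ≈ 0.6543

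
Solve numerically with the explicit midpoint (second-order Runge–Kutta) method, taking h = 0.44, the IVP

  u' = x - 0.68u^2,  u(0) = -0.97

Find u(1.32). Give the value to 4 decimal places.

Midpoint: k1 = f(x_n, u_n); k2 = f(x_n + h/2, u_n + (h/2)·k1); u_{n+1} = u_n + h·k2.
x=0.000000, u=-0.970000:
  k1 = f(0.000000, -0.970000) = -0.639812
  k2 = f(0.220000, -1.110759) = -0.618974
  u ← -0.970000 + 0.44·(-0.618974) = -1.242348
x=0.440000, u=-1.242348:
  k1 = f(0.440000, -1.242348) = -0.609532
  k2 = f(0.660000, -1.376445) = -0.628329
  u ← -1.242348 + 0.44·(-0.628329) = -1.518813
x=0.880000, u=-1.518813:
  k1 = f(0.880000, -1.518813) = -0.688620
  k2 = f(1.100000, -1.670310) = -0.797156
  u ← -1.518813 + 0.44·(-0.797156) = -1.869562
u(1.32) ≈ -1.8696

-1.8696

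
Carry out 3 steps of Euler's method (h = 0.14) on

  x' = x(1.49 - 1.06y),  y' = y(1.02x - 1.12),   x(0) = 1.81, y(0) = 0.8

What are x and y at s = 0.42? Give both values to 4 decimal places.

Euler on (x,y): x_{n+1} = x_n + h·x', y_{n+1} = y_n + h·y'.
0.000000: (1.810000, 0.800000); f=(1.162020, 0.580960) → (1.972683, 0.881334)
0.140000: (1.972683, 0.881334); f=(1.096389, 0.786271) → (2.126177, 0.991412)
0.280000: (2.126177, 0.991412); f=(0.933611, 1.039695) → (2.256883, 1.136970)
(x(0.42), y(0.42)) ≈ (2.2569, 1.1370)

2.2569, 1.1370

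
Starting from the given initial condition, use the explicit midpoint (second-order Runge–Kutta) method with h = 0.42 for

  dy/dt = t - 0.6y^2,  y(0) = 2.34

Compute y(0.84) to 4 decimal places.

1.4784

Midpoint: k1 = f(t_n, y_n); k2 = f(t_n + h/2, y_n + (h/2)·k1); y_{n+1} = y_n + h·k2.
t=0.000000, y=2.340000:
  k1 = f(0.000000, 2.340000) = -3.285360
  k2 = f(0.210000, 1.650074) = -1.423647
  y ← 2.340000 + 0.42·(-1.423647) = 1.742068
t=0.420000, y=1.742068:
  k1 = f(0.420000, 1.742068) = -1.400881
  k2 = f(0.630000, 1.447883) = -0.627819
  y ← 1.742068 + 0.42·(-0.627819) = 1.478384
y(0.84) ≈ 1.4784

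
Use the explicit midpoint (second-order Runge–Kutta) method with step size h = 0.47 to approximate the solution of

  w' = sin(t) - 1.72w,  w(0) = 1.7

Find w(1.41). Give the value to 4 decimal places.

Midpoint: k1 = f(t_n, w_n); k2 = f(t_n + h/2, w_n + (h/2)·k1); w_{n+1} = w_n + h·k2.
t=0.000000, w=1.700000:
  k1 = f(0.000000, 1.700000) = -2.924000
  k2 = f(0.235000, 1.012860) = -1.509276
  w ← 1.700000 + 0.47·(-1.509276) = 0.990640
t=0.470000, w=0.990640:
  k1 = f(0.470000, 0.990640) = -1.251015
  k2 = f(0.705000, 0.696652) = -0.550207
  w ← 0.990640 + 0.47·(-0.550207) = 0.732043
t=0.940000, w=0.732043:
  k1 = f(0.940000, 0.732043) = -0.451556
  k2 = f(1.175000, 0.625927) = -0.153905
  w ← 0.732043 + 0.47·(-0.153905) = 0.659707
w(1.41) ≈ 0.6597

0.6597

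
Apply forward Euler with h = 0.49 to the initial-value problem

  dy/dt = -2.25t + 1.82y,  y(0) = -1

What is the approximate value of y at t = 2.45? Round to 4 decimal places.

Euler: y_{n+1} = y_n + h·f(t_n, y_n).
t=0.000000, y=-1.000000: f=-1.820000 → y ← -1.000000 + 0.49·(-1.820000) = -1.891800
t=0.490000, y=-1.891800: f=-4.545576 → y ← -1.891800 + 0.49·(-4.545576) = -4.119132
t=0.980000, y=-4.119132: f=-9.701821 → y ← -4.119132 + 0.49·(-9.701821) = -8.873024
t=1.470000, y=-8.873024: f=-19.456404 → y ← -8.873024 + 0.49·(-19.456404) = -18.406663
t=1.960000, y=-18.406663: f=-37.910126 → y ← -18.406663 + 0.49·(-37.910126) = -36.982624
y(2.45) ≈ -36.9826

-36.9826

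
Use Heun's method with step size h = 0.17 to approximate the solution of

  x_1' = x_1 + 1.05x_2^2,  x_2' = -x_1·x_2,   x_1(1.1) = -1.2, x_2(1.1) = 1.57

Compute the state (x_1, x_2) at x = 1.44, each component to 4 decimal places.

-0.2151, 2.0854

Heun on (x_1,x_2): k1 = f(x_n, state_n); k2 = f(x_n + h, state_n + h·k1); state_{n+1} = state_n + (h/2)·(k1 + k2).
1.100000: (-1.200000, 1.570000)
  k1 = (1.388145, 1.884000)
  predictor → (-0.964015, 1.890280)
  k2 = (2.787801, 1.822259)
  → (-0.845045, 1.885032)
1.270000: (-0.845045, 1.885032)
  k1 = (2.885968, 1.592936)
  predictor → (-0.354430, 2.155831)
  k2 = (4.525558, 0.764091)
  → (-0.215065, 2.085379)
(x_1(1.44), x_2(1.44)) ≈ (-0.2151, 2.0854)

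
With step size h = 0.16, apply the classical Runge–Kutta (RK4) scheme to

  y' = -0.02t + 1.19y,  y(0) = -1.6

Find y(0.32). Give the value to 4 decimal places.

-2.3427

RK4: k1 = f(t_n, y_n); k2 = f(t_n + h/2, y_n + (h/2)·k1); k3 = f(t_n + h/2, y_n + (h/2)·k2); k4 = f(t_n + h, y_n + h·k3); y_{n+1} = y_n + (h/6)·(k1 + 2k2 + 2k3 + k4).
t=0.000000, y=-1.600000:
  k1 = f(0.000000, -1.600000) = -1.904000
  k2 = f(0.080000, -1.752320) = -2.086861
  k3 = f(0.080000, -1.766949) = -2.104269
  k4 = f(0.160000, -1.936683) = -2.307853
  y ← -1.600000 + (0.16/6)·(k1 + 2k2 + 2k3 + k4) = -1.935843
t=0.160000, y=-1.935843:
  k1 = f(0.160000, -1.935843) = -2.306853
  k2 = f(0.240000, -2.120391) = -2.528066
  k3 = f(0.240000, -2.138088) = -2.549125
  k4 = f(0.320000, -2.343703) = -2.795407
  y ← -1.935843 + (0.16/6)·(k1 + 2k2 + 2k3 + k4) = -2.342687
y(0.32) ≈ -2.3427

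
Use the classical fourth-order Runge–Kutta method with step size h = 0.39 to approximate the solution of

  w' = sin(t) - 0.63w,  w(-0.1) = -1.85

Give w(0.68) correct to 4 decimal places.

RK4: k1 = f(t_n, w_n); k2 = f(t_n + h/2, w_n + (h/2)·k1); k3 = f(t_n + h/2, w_n + (h/2)·k2); k4 = f(t_n + h, w_n + h·k3); w_{n+1} = w_n + (h/6)·(k1 + 2k2 + 2k3 + k4).
t=-0.100000, w=-1.850000:
  k1 = f(-0.100000, -1.850000) = 1.065667
  k2 = f(0.095000, -1.642195) = 1.129440
  k3 = f(0.095000, -1.629759) = 1.121605
  k4 = f(0.290000, -1.412574) = 1.175874
  w ← -1.850000 + (0.39/6)·(k1 + 2k2 + 2k3 + k4) = -1.411664
t=0.290000, w=-1.411664:
  k1 = f(0.290000, -1.411664) = 1.175301
  k2 = f(0.485000, -1.182480) = 1.211171
  k3 = f(0.485000, -1.175486) = 1.206764
  k4 = f(0.680000, -0.941026) = 1.221639
  w ← -1.411664 + (0.39/6)·(k1 + 2k2 + 2k3 + k4) = -0.941531
w(0.68) ≈ -0.9415

-0.9415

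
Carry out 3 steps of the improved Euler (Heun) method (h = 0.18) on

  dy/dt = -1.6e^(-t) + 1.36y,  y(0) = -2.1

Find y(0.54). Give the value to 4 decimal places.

-5.3648

Heun: k1 = f(t_n, y_n); k2 = f(t_n + h, y_n + h·k1); y_{n+1} = y_n + (h/2)·(k1 + k2).
t=0.000000, y=-2.100000:
  k1 = f(0.000000, -2.100000) = -4.456000
  k2 = f(0.180000, -2.902080) = -5.283261
  y ← -2.100000 + (0.18/2)·(-4.456000 + (-5.283261)) = -2.976534
t=0.180000, y=-2.976534:
  k1 = f(0.180000, -2.976534) = -5.384518
  k2 = f(0.360000, -3.945747) = -6.482498
  y ← -2.976534 + (0.18/2)·(-5.384518 + (-6.482498)) = -4.044565
t=0.360000, y=-4.044565:
  k1 = f(0.360000, -4.044565) = -6.616890
  k2 = f(0.540000, -5.235605) = -8.052820
  y ← -4.044565 + (0.18/2)·(-6.616890 + (-8.052820)) = -5.364839
y(0.54) ≈ -5.3648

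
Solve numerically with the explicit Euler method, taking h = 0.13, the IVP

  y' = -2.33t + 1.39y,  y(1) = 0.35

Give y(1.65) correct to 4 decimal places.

-1.8385

Euler: y_{n+1} = y_n + h·f(t_n, y_n).
t=1.000000, y=0.350000: f=-1.843500 → y ← 0.350000 + 0.13·(-1.843500) = 0.110345
t=1.130000, y=0.110345: f=-2.479520 → y ← 0.110345 + 0.13·(-2.479520) = -0.211993
t=1.260000, y=-0.211993: f=-3.230470 → y ← -0.211993 + 0.13·(-3.230470) = -0.631954
t=1.390000, y=-0.631954: f=-4.117116 → y ← -0.631954 + 0.13·(-4.117116) = -1.167179
t=1.520000, y=-1.167179: f=-5.163978 → y ← -1.167179 + 0.13·(-5.163978) = -1.838496
y(1.65) ≈ -1.8385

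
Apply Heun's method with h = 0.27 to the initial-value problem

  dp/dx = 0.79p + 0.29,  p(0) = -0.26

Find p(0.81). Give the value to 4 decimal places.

-0.1649

Heun: k1 = f(x_n, p_n); k2 = f(x_n + h, p_n + h·k1); p_{n+1} = p_n + (h/2)·(k1 + k2).
x=0.000000, p=-0.260000:
  k1 = f(0.000000, -0.260000) = 0.084600
  k2 = f(0.270000, -0.237158) = 0.102645
  p ← -0.260000 + (0.27/2)·(0.084600 + 0.102645) = -0.234722
x=0.270000, p=-0.234722:
  k1 = f(0.270000, -0.234722) = 0.104570
  k2 = f(0.540000, -0.206488) = 0.126874
  p ← -0.234722 + (0.27/2)·(0.104570 + 0.126874) = -0.203477
x=0.540000, p=-0.203477:
  k1 = f(0.540000, -0.203477) = 0.129253
  k2 = f(0.810000, -0.168579) = 0.156823
  p ← -0.203477 + (0.27/2)·(0.129253 + 0.156823) = -0.164857
p(0.81) ≈ -0.1649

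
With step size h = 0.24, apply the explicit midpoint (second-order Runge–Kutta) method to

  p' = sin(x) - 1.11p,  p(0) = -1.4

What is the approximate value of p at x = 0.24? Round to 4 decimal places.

-1.0480

Midpoint: k1 = f(x_n, p_n); k2 = f(x_n + h/2, p_n + (h/2)·k1); p_{n+1} = p_n + h·k2.
x=0.000000, p=-1.400000:
  k1 = f(0.000000, -1.400000) = 1.554000
  k2 = f(0.120000, -1.213520) = 1.466719
  p ← -1.400000 + 0.24·1.466719 = -1.047987
p(0.24) ≈ -1.0480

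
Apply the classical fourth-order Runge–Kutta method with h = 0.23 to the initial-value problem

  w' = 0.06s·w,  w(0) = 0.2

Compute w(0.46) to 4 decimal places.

0.2013

RK4: k1 = f(s_n, w_n); k2 = f(s_n + h/2, w_n + (h/2)·k1); k3 = f(s_n + h/2, w_n + (h/2)·k2); k4 = f(s_n + h, w_n + h·k3); w_{n+1} = w_n + (h/6)·(k1 + 2k2 + 2k3 + k4).
s=0.000000, w=0.200000:
  k1 = f(0.000000, 0.200000) = 0.000000
  k2 = f(0.115000, 0.200000) = 0.001380
  k3 = f(0.115000, 0.200159) = 0.001381
  k4 = f(0.230000, 0.200318) = 0.002764
  w ← 0.200000 + (0.23/6)·(k1 + 2k2 + 2k3 + k4) = 0.200318
s=0.230000, w=0.200318:
  k1 = f(0.230000, 0.200318) = 0.002764
  k2 = f(0.345000, 0.200636) = 0.004153
  k3 = f(0.345000, 0.200795) = 0.004156
  k4 = f(0.460000, 0.201274) = 0.005555
  w ← 0.200318 + (0.23/6)·(k1 + 2k2 + 2k3 + k4) = 0.201274
w(0.46) ≈ 0.2013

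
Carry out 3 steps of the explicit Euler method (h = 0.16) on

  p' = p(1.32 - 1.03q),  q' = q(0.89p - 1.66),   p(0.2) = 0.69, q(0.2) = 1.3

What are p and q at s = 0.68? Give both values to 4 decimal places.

Euler on (p,q): p_{n+1} = p_n + h·p', q_{n+1} = q_n + h·q'.
0.200000: (0.690000, 1.300000); f=(-0.013110, -1.359670) → (0.687902, 1.082453)
0.360000: (0.687902, 1.082453); f=(0.141071, -1.134158) → (0.710474, 0.900987)
0.520000: (0.710474, 0.900987); f=(0.278494, -0.925925) → (0.755033, 0.752839)
(p(0.68), q(0.68)) ≈ (0.7550, 0.7528)

0.7550, 0.7528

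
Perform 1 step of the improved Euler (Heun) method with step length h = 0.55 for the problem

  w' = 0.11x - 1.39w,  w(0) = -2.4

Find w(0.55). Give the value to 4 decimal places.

Heun: k1 = f(x_n, w_n); k2 = f(x_n + h, w_n + h·k1); w_{n+1} = w_n + (h/2)·(k1 + k2).
x=0.000000, w=-2.400000:
  k1 = f(0.000000, -2.400000) = 3.336000
  k2 = f(0.550000, -0.565200) = 0.846128
  w ← -2.400000 + (0.55/2)·(3.336000 + 0.846128) = -1.249915
w(0.55) ≈ -1.2499

-1.2499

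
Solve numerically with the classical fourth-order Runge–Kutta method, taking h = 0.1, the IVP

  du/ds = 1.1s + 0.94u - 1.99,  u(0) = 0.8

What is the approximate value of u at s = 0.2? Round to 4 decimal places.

0.5510

RK4: k1 = f(s_n, u_n); k2 = f(s_n + h/2, u_n + (h/2)·k1); k3 = f(s_n + h/2, u_n + (h/2)·k2); k4 = f(s_n + h, u_n + h·k3); u_{n+1} = u_n + (h/6)·(k1 + 2k2 + 2k3 + k4).
s=0.000000, u=0.800000:
  k1 = f(0.000000, 0.800000) = -1.238000
  k2 = f(0.050000, 0.738100) = -1.241186
  k3 = f(0.050000, 0.737941) = -1.241336
  k4 = f(0.100000, 0.675866) = -1.244686
  u ← 0.800000 + (0.1/6)·(k1 + 2k2 + 2k3 + k4) = 0.675871
s=0.100000, u=0.675871:
  k1 = f(0.100000, 0.675871) = -1.244681
  k2 = f(0.150000, 0.613637) = -1.248181
  k3 = f(0.150000, 0.613462) = -1.248346
  k4 = f(0.200000, 0.551037) = -1.252026
  u ← 0.675871 + (0.1/6)·(k1 + 2k2 + 2k3 + k4) = 0.551042
u(0.2) ≈ 0.5510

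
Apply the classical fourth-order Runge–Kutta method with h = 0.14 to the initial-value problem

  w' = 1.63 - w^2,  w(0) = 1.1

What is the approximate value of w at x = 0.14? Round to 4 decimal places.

1.1505

RK4: k1 = f(x_n, w_n); k2 = f(x_n + h/2, w_n + (h/2)·k1); k3 = f(x_n + h/2, w_n + (h/2)·k2); k4 = f(x_n + h, w_n + h·k3); w_{n+1} = w_n + (h/6)·(k1 + 2k2 + 2k3 + k4).
x=0.000000, w=1.100000:
  k1 = f(0.000000, 1.100000) = 0.420000
  k2 = f(0.070000, 1.129400) = 0.354456
  k3 = f(0.070000, 1.124812) = 0.364798
  k4 = f(0.140000, 1.151072) = 0.305034
  w ← 1.100000 + (0.14/6)·(k1 + 2k2 + 2k3 + k4) = 1.150483
w(0.14) ≈ 1.1505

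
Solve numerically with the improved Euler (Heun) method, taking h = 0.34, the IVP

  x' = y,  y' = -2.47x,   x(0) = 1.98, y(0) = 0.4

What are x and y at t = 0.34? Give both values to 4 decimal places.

Heun on (x,y): k1 = f(t_n, state_n); k2 = f(t_n + h, state_n + h·k1); state_{n+1} = state_n + (h/2)·(k1 + k2).
0.000000: (1.980000, 0.400000)
  k1 = (0.400000, -4.890600)
  predictor → (2.116000, -1.262804)
  k2 = (-1.262804, -5.226520)
  → (1.833323, -1.319910)
(x(0.34), y(0.34)) ≈ (1.8333, -1.3199)

1.8333, -1.3199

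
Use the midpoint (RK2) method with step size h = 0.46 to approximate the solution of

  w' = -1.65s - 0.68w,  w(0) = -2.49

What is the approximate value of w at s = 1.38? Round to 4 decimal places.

-2.1968

Midpoint: k1 = f(s_n, w_n); k2 = f(s_n + h/2, w_n + (h/2)·k1); w_{n+1} = w_n + h·k2.
s=0.000000, w=-2.490000:
  k1 = f(0.000000, -2.490000) = 1.693200
  k2 = f(0.230000, -2.100564) = 1.048884
  w ← -2.490000 + 0.46·1.048884 = -2.007514
s=0.460000, w=-2.007514:
  k1 = f(0.460000, -2.007514) = 0.606109
  k2 = f(0.690000, -1.868108) = 0.131814
  w ← -2.007514 + 0.46·0.131814 = -1.946879
s=0.920000, w=-1.946879:
  k1 = f(0.920000, -1.946879) = -0.194122
  k2 = f(1.150000, -1.991527) = -0.543261
  w ← -1.946879 + 0.46·(-0.543261) = -2.196780
w(1.38) ≈ -2.1968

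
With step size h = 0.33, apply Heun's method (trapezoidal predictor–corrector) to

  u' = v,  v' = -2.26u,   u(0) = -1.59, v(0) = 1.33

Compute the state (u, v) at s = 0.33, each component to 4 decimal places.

Heun on (u,v): k1 = f(s_n, state_n); k2 = f(s_n + h, state_n + h·k1); state_{n+1} = state_n + (h/2)·(k1 + k2).
0.000000: (-1.590000, 1.330000)
  k1 = (1.330000, 3.593400)
  predictor → (-1.151100, 2.515822)
  k2 = (2.515822, 2.601486)
  → (-0.955439, 2.352156)
(u(0.33), v(0.33)) ≈ (-0.9554, 2.3522)

-0.9554, 2.3522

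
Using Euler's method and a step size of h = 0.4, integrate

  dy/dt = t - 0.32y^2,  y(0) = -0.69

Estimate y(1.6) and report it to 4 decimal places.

0.0602

Euler: y_{n+1} = y_n + h·f(t_n, y_n).
t=0.000000, y=-0.690000: f=-0.152352 → y ← -0.690000 + 0.4·(-0.152352) = -0.750941
t=0.400000, y=-0.750941: f=0.219548 → y ← -0.750941 + 0.4·0.219548 = -0.663122
t=0.800000, y=-0.663122: f=0.659286 → y ← -0.663122 + 0.4·0.659286 = -0.399407
t=1.200000, y=-0.399407: f=1.148952 → y ← -0.399407 + 0.4·1.148952 = 0.060174
y(1.6) ≈ 0.0602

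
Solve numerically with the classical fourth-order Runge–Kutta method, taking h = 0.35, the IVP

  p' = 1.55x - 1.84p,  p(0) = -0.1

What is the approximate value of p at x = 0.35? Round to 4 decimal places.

RK4: k1 = f(x_n, p_n); k2 = f(x_n + h/2, p_n + (h/2)·k1); k3 = f(x_n + h/2, p_n + (h/2)·k2); k4 = f(x_n + h, p_n + h·k3); p_{n+1} = p_n + (h/6)·(k1 + 2k2 + 2k3 + k4).
x=0.000000, p=-0.100000:
  k1 = f(0.000000, -0.100000) = 0.184000
  k2 = f(0.175000, -0.067800) = 0.396002
  k3 = f(0.175000, -0.030700) = 0.327737
  k4 = f(0.350000, 0.014708) = 0.515437
  p ← -0.100000 + (0.35/6)·(k1 + 2k2 + 2k3 + k4) = 0.025237
p(0.35) ≈ 0.0252

0.0252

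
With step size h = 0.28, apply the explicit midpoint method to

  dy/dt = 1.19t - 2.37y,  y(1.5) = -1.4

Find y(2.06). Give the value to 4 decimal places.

Midpoint: k1 = f(t_n, y_n); k2 = f(t_n + h/2, y_n + (h/2)·k1); y_{n+1} = y_n + h·k2.
t=1.500000, y=-1.400000:
  k1 = f(1.500000, -1.400000) = 5.103000
  k2 = f(1.640000, -0.685580) = 3.576425
  y ← -1.400000 + 0.28·3.576425 = -0.398601
t=1.780000, y=-0.398601:
  k1 = f(1.780000, -0.398601) = 3.062885
  k2 = f(1.920000, 0.030203) = 2.213220
  y ← -0.398601 + 0.28·2.213220 = 0.221100
y(2.06) ≈ 0.2211

0.2211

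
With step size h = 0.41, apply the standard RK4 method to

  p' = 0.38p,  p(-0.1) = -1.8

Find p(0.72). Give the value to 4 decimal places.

-2.4581

RK4: k1 = f(x_n, p_n); k2 = f(x_n + h/2, p_n + (h/2)·k1); k3 = f(x_n + h/2, p_n + (h/2)·k2); k4 = f(x_n + h, p_n + h·k3); p_{n+1} = p_n + (h/6)·(k1 + 2k2 + 2k3 + k4).
x=-0.100000, p=-1.800000:
  k1 = f(-0.100000, -1.800000) = -0.684000
  k2 = f(0.105000, -1.940220) = -0.737284
  k3 = f(0.105000, -1.951143) = -0.741434
  k4 = f(0.310000, -2.103988) = -0.799515
  p ← -1.800000 + (0.41/6)·(k1 + 2k2 + 2k3 + k4) = -2.103465
x=0.310000, p=-2.103465:
  k1 = f(0.310000, -2.103465) = -0.799317
  k2 = f(0.515000, -2.267325) = -0.861583
  k3 = f(0.515000, -2.280090) = -0.866434
  k4 = f(0.720000, -2.458703) = -0.934307
  p ← -2.103465 + (0.41/6)·(k1 + 2k2 + 2k3 + k4) = -2.458092
p(0.72) ≈ -2.4581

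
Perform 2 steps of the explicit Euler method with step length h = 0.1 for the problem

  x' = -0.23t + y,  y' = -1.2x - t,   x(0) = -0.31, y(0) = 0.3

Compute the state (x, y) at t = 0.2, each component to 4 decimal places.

-0.2486, 0.3608

Euler on (x,y): x_{n+1} = x_n + h·x', y_{n+1} = y_n + h·y'.
0.000000: (-0.310000, 0.300000); f=(0.300000, 0.372000) → (-0.280000, 0.337200)
0.100000: (-0.280000, 0.337200); f=(0.314200, 0.236000) → (-0.248580, 0.360800)
(x(0.2), y(0.2)) ≈ (-0.2486, 0.3608)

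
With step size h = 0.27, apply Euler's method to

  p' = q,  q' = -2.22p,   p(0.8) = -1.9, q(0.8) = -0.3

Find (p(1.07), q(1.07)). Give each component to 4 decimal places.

Euler on (p,q): p_{n+1} = p_n + h·p', q_{n+1} = q_n + h·q'.
0.800000: (-1.900000, -0.300000); f=(-0.300000, 4.218000) → (-1.981000, 0.838860)
(p(1.07), q(1.07)) ≈ (-1.9810, 0.8389)

-1.9810, 0.8389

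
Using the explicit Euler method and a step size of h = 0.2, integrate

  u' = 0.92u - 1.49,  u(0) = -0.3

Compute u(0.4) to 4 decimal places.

-1.0714

Euler: u_{n+1} = u_n + h·f(s_n, u_n).
s=0.000000, u=-0.300000: f=-1.766000 → u ← -0.300000 + 0.2·(-1.766000) = -0.653200
s=0.200000, u=-0.653200: f=-2.090944 → u ← -0.653200 + 0.2·(-2.090944) = -1.071389
u(0.4) ≈ -1.0714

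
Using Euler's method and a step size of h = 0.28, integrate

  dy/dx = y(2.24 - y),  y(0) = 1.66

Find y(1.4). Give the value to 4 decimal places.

2.2313

Euler: y_{n+1} = y_n + h·f(x_n, y_n).
x=0.000000, y=1.660000: f=0.962800 → y ← 1.660000 + 0.28·0.962800 = 1.929584
x=0.280000, y=1.929584: f=0.598974 → y ← 1.929584 + 0.28·0.598974 = 2.097297
x=0.560000, y=2.097297: f=0.299291 → y ← 2.097297 + 0.28·0.299291 = 2.181098
x=0.840000, y=2.181098: f=0.128471 → y ← 2.181098 + 0.28·0.128471 = 2.217070
x=1.120000, y=2.217070: f=0.050837 → y ← 2.217070 + 0.28·0.050837 = 2.231304
y(1.4) ≈ 2.2313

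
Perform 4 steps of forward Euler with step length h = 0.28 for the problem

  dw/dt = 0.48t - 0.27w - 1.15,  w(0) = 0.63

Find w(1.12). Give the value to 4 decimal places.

Euler: w_{n+1} = w_n + h·f(t_n, w_n).
t=0.000000, w=0.630000: f=-1.320100 → w ← 0.630000 + 0.28·(-1.320100) = 0.260372
t=0.280000, w=0.260372: f=-1.085900 → w ← 0.260372 + 0.28·(-1.085900) = -0.043680
t=0.560000, w=-0.043680: f=-0.869406 → w ← -0.043680 + 0.28·(-0.869406) = -0.287114
t=0.840000, w=-0.287114: f=-0.669279 → w ← -0.287114 + 0.28·(-0.669279) = -0.474512
w(1.12) ≈ -0.4745

-0.4745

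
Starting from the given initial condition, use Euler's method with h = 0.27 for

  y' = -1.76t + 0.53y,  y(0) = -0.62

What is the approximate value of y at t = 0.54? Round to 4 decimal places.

-0.9384

Euler: y_{n+1} = y_n + h·f(t_n, y_n).
t=0.000000, y=-0.620000: f=-0.328600 → y ← -0.620000 + 0.27·(-0.328600) = -0.708722
t=0.270000, y=-0.708722: f=-0.850823 → y ← -0.708722 + 0.27·(-0.850823) = -0.938444
y(0.54) ≈ -0.9384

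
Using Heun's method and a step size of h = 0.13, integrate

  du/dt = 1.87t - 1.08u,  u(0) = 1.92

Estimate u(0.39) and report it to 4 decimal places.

1.3878

Heun: k1 = f(t_n, u_n); k2 = f(t_n + h, u_n + h·k1); u_{n+1} = u_n + (h/2)·(k1 + k2).
t=0.000000, u=1.920000:
  k1 = f(0.000000, 1.920000) = -2.073600
  k2 = f(0.130000, 1.650432) = -1.539367
  u ← 1.920000 + (0.13/2)·(-2.073600 + (-1.539367)) = 1.685157
t=0.130000, u=1.685157:
  k1 = f(0.130000, 1.685157) = -1.576870
  k2 = f(0.260000, 1.480164) = -1.112377
  u ← 1.685157 + (0.13/2)·(-1.576870 + (-1.112377)) = 1.510356
t=0.260000, u=1.510356:
  k1 = f(0.260000, 1.510356) = -1.144985
  k2 = f(0.390000, 1.361508) = -0.741129
  u ← 1.510356 + (0.13/2)·(-1.144985 + (-0.741129)) = 1.387759
u(0.39) ≈ 1.3878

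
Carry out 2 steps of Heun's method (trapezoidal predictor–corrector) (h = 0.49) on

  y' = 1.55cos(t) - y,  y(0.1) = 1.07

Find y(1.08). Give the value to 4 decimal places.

1.0849

Heun: k1 = f(t_n, y_n); k2 = f(t_n + h, y_n + h·k1); y_{n+1} = y_n + (h/2)·(k1 + k2).
t=0.100000, y=1.070000:
  k1 = f(0.100000, 1.070000) = 0.472256
  k2 = f(0.590000, 1.301406) = -0.013448
  y ← 1.070000 + (0.49/2)·(0.472256 + (-0.013448)) = 1.182408
t=0.590000, y=1.182408:
  k1 = f(0.590000, 1.182408) = 0.105550
  k2 = f(1.080000, 1.234128) = -0.503569
  y ← 1.182408 + (0.49/2)·(0.105550 + (-0.503569)) = 1.084894
y(1.08) ≈ 1.0849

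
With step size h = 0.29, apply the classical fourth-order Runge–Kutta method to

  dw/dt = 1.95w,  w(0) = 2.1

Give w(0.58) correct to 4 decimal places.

6.5035

RK4: k1 = f(t_n, w_n); k2 = f(t_n + h/2, w_n + (h/2)·k1); k3 = f(t_n + h/2, w_n + (h/2)·k2); k4 = f(t_n + h, w_n + h·k3); w_{n+1} = w_n + (h/6)·(k1 + 2k2 + 2k3 + k4).
t=0.000000, w=2.100000:
  k1 = f(0.000000, 2.100000) = 4.095000
  k2 = f(0.145000, 2.693775) = 5.252861
  k3 = f(0.145000, 2.861665) = 5.580247
  k4 = f(0.290000, 3.718271) = 7.250629
  w ← 2.100000 + (0.29/6)·(k1 + 2k2 + 2k3 + k4) = 3.695573
t=0.290000, w=3.695573:
  k1 = f(0.290000, 3.695573) = 7.206366
  k2 = f(0.435000, 4.740496) = 9.243966
  k3 = f(0.435000, 5.035948) = 9.820098
  k4 = f(0.580000, 6.543401) = 12.759632
  w ← 3.695573 + (0.29/6)·(k1 + 2k2 + 2k3 + k4) = 6.503455
w(0.58) ≈ 6.5035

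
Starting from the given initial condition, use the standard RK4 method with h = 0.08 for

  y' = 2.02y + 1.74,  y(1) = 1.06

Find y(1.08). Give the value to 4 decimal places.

RK4: k1 = f(s_n, y_n); k2 = f(s_n + h/2, y_n + (h/2)·k1); k3 = f(s_n + h/2, y_n + (h/2)·k2); k4 = f(s_n + h, y_n + h·k3); y_{n+1} = y_n + (h/6)·(k1 + 2k2 + 2k3 + k4).
s=1.000000, y=1.060000:
  k1 = f(1.000000, 1.060000) = 3.881200
  k2 = f(1.040000, 1.215248) = 4.194801
  k3 = f(1.040000, 1.227792) = 4.220140
  k4 = f(1.080000, 1.397611) = 4.563175
  y ← 1.060000 + (0.08/6)·(k1 + 2k2 + 2k3 + k4) = 1.396990
y(1.08) ≈ 1.3970

1.3970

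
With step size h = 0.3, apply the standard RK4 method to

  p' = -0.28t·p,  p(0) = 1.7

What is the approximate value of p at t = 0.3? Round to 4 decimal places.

RK4: k1 = f(t_n, p_n); k2 = f(t_n + h/2, p_n + (h/2)·k1); k3 = f(t_n + h/2, p_n + (h/2)·k2); k4 = f(t_n + h, p_n + h·k3); p_{n+1} = p_n + (h/6)·(k1 + 2k2 + 2k3 + k4).
t=0.000000, p=1.700000:
  k1 = f(0.000000, 1.700000) = 0.000000
  k2 = f(0.150000, 1.700000) = -0.071400
  k3 = f(0.150000, 1.689290) = -0.070950
  k4 = f(0.300000, 1.678715) = -0.141012
  p ← 1.700000 + (0.3/6)·(k1 + 2k2 + 2k3 + k4) = 1.678714
p(0.3) ≈ 1.6787

1.6787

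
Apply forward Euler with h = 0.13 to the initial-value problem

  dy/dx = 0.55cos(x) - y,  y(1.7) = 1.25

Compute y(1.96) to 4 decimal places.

Euler: y_{n+1} = y_n + h·f(x_n, y_n).
x=1.700000, y=1.250000: f=-1.320864 → y ← 1.250000 + 0.13·(-1.320864) = 1.078288
x=1.830000, y=1.078288: f=-1.219259 → y ← 1.078288 + 0.13·(-1.219259) = 0.919784
y(1.96) ≈ 0.9198

0.9198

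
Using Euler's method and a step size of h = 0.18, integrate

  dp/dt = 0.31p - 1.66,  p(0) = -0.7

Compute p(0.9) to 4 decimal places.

Euler: p_{n+1} = p_n + h·f(t_n, p_n).
t=0.000000, p=-0.700000: f=-1.877000 → p ← -0.700000 + 0.18·(-1.877000) = -1.037860
t=0.180000, p=-1.037860: f=-1.981737 → p ← -1.037860 + 0.18·(-1.981737) = -1.394573
t=0.360000, p=-1.394573: f=-2.092318 → p ← -1.394573 + 0.18·(-2.092318) = -1.771190
t=0.540000, p=-1.771190: f=-2.209069 → p ← -1.771190 + 0.18·(-2.209069) = -2.168822
t=0.720000, p=-2.168822: f=-2.332335 → p ← -2.168822 + 0.18·(-2.332335) = -2.588642
p(0.9) ≈ -2.5886

-2.5886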